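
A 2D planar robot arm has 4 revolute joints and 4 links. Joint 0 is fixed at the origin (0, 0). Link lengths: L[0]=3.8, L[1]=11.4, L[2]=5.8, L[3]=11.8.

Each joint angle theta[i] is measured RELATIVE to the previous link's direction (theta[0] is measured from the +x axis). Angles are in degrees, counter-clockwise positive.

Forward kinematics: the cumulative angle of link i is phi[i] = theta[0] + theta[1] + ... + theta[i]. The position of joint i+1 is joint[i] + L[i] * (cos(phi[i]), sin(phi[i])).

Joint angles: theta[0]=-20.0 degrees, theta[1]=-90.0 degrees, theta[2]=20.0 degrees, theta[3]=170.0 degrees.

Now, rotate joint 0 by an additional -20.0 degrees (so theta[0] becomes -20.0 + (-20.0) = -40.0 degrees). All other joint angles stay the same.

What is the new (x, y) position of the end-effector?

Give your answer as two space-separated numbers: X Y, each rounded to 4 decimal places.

joint[0] = (0.0000, 0.0000)  (base)
link 0: phi[0] = -40 = -40 deg
  cos(-40 deg) = 0.7660, sin(-40 deg) = -0.6428
  joint[1] = (0.0000, 0.0000) + 3.8 * (0.7660, -0.6428) = (0.0000 + 2.9110, 0.0000 + -2.4426) = (2.9110, -2.4426)
link 1: phi[1] = -40 + -90 = -130 deg
  cos(-130 deg) = -0.6428, sin(-130 deg) = -0.7660
  joint[2] = (2.9110, -2.4426) + 11.4 * (-0.6428, -0.7660) = (2.9110 + -7.3278, -2.4426 + -8.7329) = (-4.4168, -11.1755)
link 2: phi[2] = -40 + -90 + 20 = -110 deg
  cos(-110 deg) = -0.3420, sin(-110 deg) = -0.9397
  joint[3] = (-4.4168, -11.1755) + 5.8 * (-0.3420, -0.9397) = (-4.4168 + -1.9837, -11.1755 + -5.4502) = (-6.4005, -16.6257)
link 3: phi[3] = -40 + -90 + 20 + 170 = 60 deg
  cos(60 deg) = 0.5000, sin(60 deg) = 0.8660
  joint[4] = (-6.4005, -16.6257) + 11.8 * (0.5000, 0.8660) = (-6.4005 + 5.9000, -16.6257 + 10.2191) = (-0.5005, -6.4066)
End effector: (-0.5005, -6.4066)

Answer: -0.5005 -6.4066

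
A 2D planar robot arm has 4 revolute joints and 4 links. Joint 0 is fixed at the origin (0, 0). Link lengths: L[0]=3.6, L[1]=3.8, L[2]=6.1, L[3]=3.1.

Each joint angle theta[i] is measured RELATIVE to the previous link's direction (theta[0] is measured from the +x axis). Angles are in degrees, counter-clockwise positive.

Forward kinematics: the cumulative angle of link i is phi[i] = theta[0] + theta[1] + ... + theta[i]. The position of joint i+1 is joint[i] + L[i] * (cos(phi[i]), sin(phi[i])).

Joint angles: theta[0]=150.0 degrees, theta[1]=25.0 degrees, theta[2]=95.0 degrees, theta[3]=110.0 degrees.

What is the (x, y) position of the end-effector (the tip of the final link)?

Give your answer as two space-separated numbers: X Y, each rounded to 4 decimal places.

joint[0] = (0.0000, 0.0000)  (base)
link 0: phi[0] = 150 = 150 deg
  cos(150 deg) = -0.8660, sin(150 deg) = 0.5000
  joint[1] = (0.0000, 0.0000) + 3.6 * (-0.8660, 0.5000) = (0.0000 + -3.1177, 0.0000 + 1.8000) = (-3.1177, 1.8000)
link 1: phi[1] = 150 + 25 = 175 deg
  cos(175 deg) = -0.9962, sin(175 deg) = 0.0872
  joint[2] = (-3.1177, 1.8000) + 3.8 * (-0.9962, 0.0872) = (-3.1177 + -3.7855, 1.8000 + 0.3312) = (-6.9032, 2.1312)
link 2: phi[2] = 150 + 25 + 95 = 270 deg
  cos(270 deg) = -0.0000, sin(270 deg) = -1.0000
  joint[3] = (-6.9032, 2.1312) + 6.1 * (-0.0000, -1.0000) = (-6.9032 + -0.0000, 2.1312 + -6.1000) = (-6.9032, -3.9688)
link 3: phi[3] = 150 + 25 + 95 + 110 = 380 deg
  cos(380 deg) = 0.9397, sin(380 deg) = 0.3420
  joint[4] = (-6.9032, -3.9688) + 3.1 * (0.9397, 0.3420) = (-6.9032 + 2.9130, -3.9688 + 1.0603) = (-3.9902, -2.9085)
End effector: (-3.9902, -2.9085)

Answer: -3.9902 -2.9085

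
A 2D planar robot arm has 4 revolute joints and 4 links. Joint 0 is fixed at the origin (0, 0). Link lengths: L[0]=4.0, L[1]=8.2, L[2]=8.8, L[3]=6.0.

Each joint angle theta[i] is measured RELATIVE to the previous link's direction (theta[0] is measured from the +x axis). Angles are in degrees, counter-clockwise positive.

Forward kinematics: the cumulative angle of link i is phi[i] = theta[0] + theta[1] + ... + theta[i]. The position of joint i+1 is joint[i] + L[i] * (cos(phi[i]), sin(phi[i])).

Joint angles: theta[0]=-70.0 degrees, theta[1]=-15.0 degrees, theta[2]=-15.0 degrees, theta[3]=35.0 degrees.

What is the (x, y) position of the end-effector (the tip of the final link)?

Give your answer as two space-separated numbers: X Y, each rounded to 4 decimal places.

Answer: 3.0904 -26.0317

Derivation:
joint[0] = (0.0000, 0.0000)  (base)
link 0: phi[0] = -70 = -70 deg
  cos(-70 deg) = 0.3420, sin(-70 deg) = -0.9397
  joint[1] = (0.0000, 0.0000) + 4 * (0.3420, -0.9397) = (0.0000 + 1.3681, 0.0000 + -3.7588) = (1.3681, -3.7588)
link 1: phi[1] = -70 + -15 = -85 deg
  cos(-85 deg) = 0.0872, sin(-85 deg) = -0.9962
  joint[2] = (1.3681, -3.7588) + 8.2 * (0.0872, -0.9962) = (1.3681 + 0.7147, -3.7588 + -8.1688) = (2.0828, -11.9276)
link 2: phi[2] = -70 + -15 + -15 = -100 deg
  cos(-100 deg) = -0.1736, sin(-100 deg) = -0.9848
  joint[3] = (2.0828, -11.9276) + 8.8 * (-0.1736, -0.9848) = (2.0828 + -1.5281, -11.9276 + -8.6663) = (0.5547, -20.5939)
link 3: phi[3] = -70 + -15 + -15 + 35 = -65 deg
  cos(-65 deg) = 0.4226, sin(-65 deg) = -0.9063
  joint[4] = (0.5547, -20.5939) + 6 * (0.4226, -0.9063) = (0.5547 + 2.5357, -20.5939 + -5.4378) = (3.0904, -26.0317)
End effector: (3.0904, -26.0317)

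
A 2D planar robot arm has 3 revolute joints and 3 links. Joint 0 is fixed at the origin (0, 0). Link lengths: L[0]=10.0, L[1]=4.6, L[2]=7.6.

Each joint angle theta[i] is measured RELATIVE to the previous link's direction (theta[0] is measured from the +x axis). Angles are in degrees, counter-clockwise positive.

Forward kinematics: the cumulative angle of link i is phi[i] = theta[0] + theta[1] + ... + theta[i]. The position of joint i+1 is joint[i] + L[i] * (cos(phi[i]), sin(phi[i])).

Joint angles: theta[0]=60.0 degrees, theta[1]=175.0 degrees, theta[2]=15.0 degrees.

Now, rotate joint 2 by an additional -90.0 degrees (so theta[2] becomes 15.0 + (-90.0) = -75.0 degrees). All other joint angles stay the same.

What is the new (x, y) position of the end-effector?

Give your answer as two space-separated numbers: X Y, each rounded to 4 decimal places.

joint[0] = (0.0000, 0.0000)  (base)
link 0: phi[0] = 60 = 60 deg
  cos(60 deg) = 0.5000, sin(60 deg) = 0.8660
  joint[1] = (0.0000, 0.0000) + 10 * (0.5000, 0.8660) = (0.0000 + 5.0000, 0.0000 + 8.6603) = (5.0000, 8.6603)
link 1: phi[1] = 60 + 175 = 235 deg
  cos(235 deg) = -0.5736, sin(235 deg) = -0.8192
  joint[2] = (5.0000, 8.6603) + 4.6 * (-0.5736, -0.8192) = (5.0000 + -2.6385, 8.6603 + -3.7681) = (2.3615, 4.8922)
link 2: phi[2] = 60 + 175 + -75 = 160 deg
  cos(160 deg) = -0.9397, sin(160 deg) = 0.3420
  joint[3] = (2.3615, 4.8922) + 7.6 * (-0.9397, 0.3420) = (2.3615 + -7.1417, 4.8922 + 2.5994) = (-4.7801, 7.4915)
End effector: (-4.7801, 7.4915)

Answer: -4.7801 7.4915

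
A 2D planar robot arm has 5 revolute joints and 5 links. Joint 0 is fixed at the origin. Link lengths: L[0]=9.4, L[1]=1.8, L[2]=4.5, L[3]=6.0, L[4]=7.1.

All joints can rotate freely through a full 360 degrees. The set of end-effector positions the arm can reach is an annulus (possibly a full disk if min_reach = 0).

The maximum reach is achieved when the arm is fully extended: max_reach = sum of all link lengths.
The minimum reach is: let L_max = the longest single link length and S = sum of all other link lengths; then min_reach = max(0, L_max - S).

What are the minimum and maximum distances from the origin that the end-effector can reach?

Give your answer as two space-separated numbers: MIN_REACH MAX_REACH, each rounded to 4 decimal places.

Answer: 0.0000 28.8000

Derivation:
Link lengths: [9.4, 1.8, 4.5, 6.0, 7.1]
max_reach = 9.4 + 1.8 + 4.5 + 6 + 7.1 = 28.8
L_max = max([9.4, 1.8, 4.5, 6.0, 7.1]) = 9.4
S (sum of others) = 28.8 - 9.4 = 19.4
min_reach = max(0, 9.4 - 19.4) = max(0, -10) = 0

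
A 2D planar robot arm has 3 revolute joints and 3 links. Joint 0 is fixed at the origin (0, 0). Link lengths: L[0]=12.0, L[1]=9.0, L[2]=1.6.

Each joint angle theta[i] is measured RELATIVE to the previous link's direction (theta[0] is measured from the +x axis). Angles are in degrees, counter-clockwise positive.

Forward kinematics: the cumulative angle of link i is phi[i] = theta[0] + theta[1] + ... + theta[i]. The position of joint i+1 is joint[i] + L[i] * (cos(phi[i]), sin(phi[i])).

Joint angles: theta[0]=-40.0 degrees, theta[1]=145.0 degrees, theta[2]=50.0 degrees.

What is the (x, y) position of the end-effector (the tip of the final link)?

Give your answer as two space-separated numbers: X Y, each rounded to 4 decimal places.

joint[0] = (0.0000, 0.0000)  (base)
link 0: phi[0] = -40 = -40 deg
  cos(-40 deg) = 0.7660, sin(-40 deg) = -0.6428
  joint[1] = (0.0000, 0.0000) + 12 * (0.7660, -0.6428) = (0.0000 + 9.1925, 0.0000 + -7.7135) = (9.1925, -7.7135)
link 1: phi[1] = -40 + 145 = 105 deg
  cos(105 deg) = -0.2588, sin(105 deg) = 0.9659
  joint[2] = (9.1925, -7.7135) + 9 * (-0.2588, 0.9659) = (9.1925 + -2.3294, -7.7135 + 8.6933) = (6.8632, 0.9799)
link 2: phi[2] = -40 + 145 + 50 = 155 deg
  cos(155 deg) = -0.9063, sin(155 deg) = 0.4226
  joint[3] = (6.8632, 0.9799) + 1.6 * (-0.9063, 0.4226) = (6.8632 + -1.4501, 0.9799 + 0.6762) = (5.4131, 1.6561)
End effector: (5.4131, 1.6561)

Answer: 5.4131 1.6561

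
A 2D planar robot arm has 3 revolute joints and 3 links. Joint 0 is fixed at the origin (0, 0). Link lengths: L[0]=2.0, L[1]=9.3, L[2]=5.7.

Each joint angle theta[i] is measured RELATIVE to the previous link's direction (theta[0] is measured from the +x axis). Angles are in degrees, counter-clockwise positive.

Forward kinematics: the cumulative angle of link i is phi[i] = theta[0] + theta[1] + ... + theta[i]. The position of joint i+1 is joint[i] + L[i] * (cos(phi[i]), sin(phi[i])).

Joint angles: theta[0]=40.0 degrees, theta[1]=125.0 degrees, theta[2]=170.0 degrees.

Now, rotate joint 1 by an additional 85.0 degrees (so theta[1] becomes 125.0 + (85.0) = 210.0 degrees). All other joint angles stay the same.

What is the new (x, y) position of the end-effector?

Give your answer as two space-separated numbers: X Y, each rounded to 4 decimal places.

joint[0] = (0.0000, 0.0000)  (base)
link 0: phi[0] = 40 = 40 deg
  cos(40 deg) = 0.7660, sin(40 deg) = 0.6428
  joint[1] = (0.0000, 0.0000) + 2 * (0.7660, 0.6428) = (0.0000 + 1.5321, 0.0000 + 1.2856) = (1.5321, 1.2856)
link 1: phi[1] = 40 + 210 = 250 deg
  cos(250 deg) = -0.3420, sin(250 deg) = -0.9397
  joint[2] = (1.5321, 1.2856) + 9.3 * (-0.3420, -0.9397) = (1.5321 + -3.1808, 1.2856 + -8.7391) = (-1.6487, -7.4536)
link 2: phi[2] = 40 + 210 + 170 = 420 deg
  cos(420 deg) = 0.5000, sin(420 deg) = 0.8660
  joint[3] = (-1.6487, -7.4536) + 5.7 * (0.5000, 0.8660) = (-1.6487 + 2.8500, -7.4536 + 4.9363) = (1.2013, -2.5172)
End effector: (1.2013, -2.5172)

Answer: 1.2013 -2.5172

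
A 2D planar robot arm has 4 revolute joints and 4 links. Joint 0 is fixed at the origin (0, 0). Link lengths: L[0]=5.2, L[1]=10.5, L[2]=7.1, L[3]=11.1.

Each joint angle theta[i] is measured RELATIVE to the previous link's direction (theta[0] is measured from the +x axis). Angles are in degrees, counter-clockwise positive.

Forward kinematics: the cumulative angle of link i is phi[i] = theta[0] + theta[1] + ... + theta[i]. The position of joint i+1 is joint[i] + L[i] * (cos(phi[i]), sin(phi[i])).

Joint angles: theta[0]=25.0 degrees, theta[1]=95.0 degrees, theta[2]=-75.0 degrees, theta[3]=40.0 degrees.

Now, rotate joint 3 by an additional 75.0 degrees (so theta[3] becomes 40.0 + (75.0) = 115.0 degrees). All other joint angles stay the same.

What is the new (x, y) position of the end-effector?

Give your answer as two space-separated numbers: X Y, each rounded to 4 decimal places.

Answer: -5.9473 20.1078

Derivation:
joint[0] = (0.0000, 0.0000)  (base)
link 0: phi[0] = 25 = 25 deg
  cos(25 deg) = 0.9063, sin(25 deg) = 0.4226
  joint[1] = (0.0000, 0.0000) + 5.2 * (0.9063, 0.4226) = (0.0000 + 4.7128, 0.0000 + 2.1976) = (4.7128, 2.1976)
link 1: phi[1] = 25 + 95 = 120 deg
  cos(120 deg) = -0.5000, sin(120 deg) = 0.8660
  joint[2] = (4.7128, 2.1976) + 10.5 * (-0.5000, 0.8660) = (4.7128 + -5.2500, 2.1976 + 9.0933) = (-0.5372, 11.2909)
link 2: phi[2] = 25 + 95 + -75 = 45 deg
  cos(45 deg) = 0.7071, sin(45 deg) = 0.7071
  joint[3] = (-0.5372, 11.2909) + 7.1 * (0.7071, 0.7071) = (-0.5372 + 5.0205, 11.2909 + 5.0205) = (4.4833, 16.3113)
link 3: phi[3] = 25 + 95 + -75 + 115 = 160 deg
  cos(160 deg) = -0.9397, sin(160 deg) = 0.3420
  joint[4] = (4.4833, 16.3113) + 11.1 * (-0.9397, 0.3420) = (4.4833 + -10.4306, 16.3113 + 3.7964) = (-5.9473, 20.1078)
End effector: (-5.9473, 20.1078)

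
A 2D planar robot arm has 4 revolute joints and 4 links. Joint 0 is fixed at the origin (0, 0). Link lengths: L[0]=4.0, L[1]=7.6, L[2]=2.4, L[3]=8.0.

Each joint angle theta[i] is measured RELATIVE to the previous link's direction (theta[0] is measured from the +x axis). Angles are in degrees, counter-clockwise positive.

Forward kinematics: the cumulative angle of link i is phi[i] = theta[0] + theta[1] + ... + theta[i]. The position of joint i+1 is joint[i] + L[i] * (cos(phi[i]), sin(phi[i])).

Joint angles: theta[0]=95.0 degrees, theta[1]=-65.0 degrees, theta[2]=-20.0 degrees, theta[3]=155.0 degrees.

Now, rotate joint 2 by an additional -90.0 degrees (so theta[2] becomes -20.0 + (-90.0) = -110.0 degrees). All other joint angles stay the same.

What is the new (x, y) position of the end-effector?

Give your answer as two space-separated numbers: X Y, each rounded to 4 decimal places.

Answer: 8.7205 13.1486

Derivation:
joint[0] = (0.0000, 0.0000)  (base)
link 0: phi[0] = 95 = 95 deg
  cos(95 deg) = -0.0872, sin(95 deg) = 0.9962
  joint[1] = (0.0000, 0.0000) + 4 * (-0.0872, 0.9962) = (0.0000 + -0.3486, 0.0000 + 3.9848) = (-0.3486, 3.9848)
link 1: phi[1] = 95 + -65 = 30 deg
  cos(30 deg) = 0.8660, sin(30 deg) = 0.5000
  joint[2] = (-0.3486, 3.9848) + 7.6 * (0.8660, 0.5000) = (-0.3486 + 6.5818, 3.9848 + 3.8000) = (6.2332, 7.7848)
link 2: phi[2] = 95 + -65 + -110 = -80 deg
  cos(-80 deg) = 0.1736, sin(-80 deg) = -0.9848
  joint[3] = (6.2332, 7.7848) + 2.4 * (0.1736, -0.9848) = (6.2332 + 0.4168, 7.7848 + -2.3635) = (6.6499, 5.4212)
link 3: phi[3] = 95 + -65 + -110 + 155 = 75 deg
  cos(75 deg) = 0.2588, sin(75 deg) = 0.9659
  joint[4] = (6.6499, 5.4212) + 8 * (0.2588, 0.9659) = (6.6499 + 2.0706, 5.4212 + 7.7274) = (8.7205, 13.1486)
End effector: (8.7205, 13.1486)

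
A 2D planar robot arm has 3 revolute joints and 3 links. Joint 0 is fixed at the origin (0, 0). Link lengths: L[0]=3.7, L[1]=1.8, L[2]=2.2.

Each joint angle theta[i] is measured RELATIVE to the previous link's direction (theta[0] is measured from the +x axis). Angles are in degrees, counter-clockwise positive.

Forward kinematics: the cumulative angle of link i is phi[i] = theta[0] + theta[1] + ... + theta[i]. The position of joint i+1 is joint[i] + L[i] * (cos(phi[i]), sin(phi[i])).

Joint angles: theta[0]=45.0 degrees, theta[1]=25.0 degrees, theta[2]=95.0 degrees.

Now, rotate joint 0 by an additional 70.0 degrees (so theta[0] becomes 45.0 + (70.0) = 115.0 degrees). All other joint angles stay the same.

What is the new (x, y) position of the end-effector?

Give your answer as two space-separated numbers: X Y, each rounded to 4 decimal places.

joint[0] = (0.0000, 0.0000)  (base)
link 0: phi[0] = 115 = 115 deg
  cos(115 deg) = -0.4226, sin(115 deg) = 0.9063
  joint[1] = (0.0000, 0.0000) + 3.7 * (-0.4226, 0.9063) = (0.0000 + -1.5637, 0.0000 + 3.3533) = (-1.5637, 3.3533)
link 1: phi[1] = 115 + 25 = 140 deg
  cos(140 deg) = -0.7660, sin(140 deg) = 0.6428
  joint[2] = (-1.5637, 3.3533) + 1.8 * (-0.7660, 0.6428) = (-1.5637 + -1.3789, 3.3533 + 1.1570) = (-2.9426, 4.5104)
link 2: phi[2] = 115 + 25 + 95 = 235 deg
  cos(235 deg) = -0.5736, sin(235 deg) = -0.8192
  joint[3] = (-2.9426, 4.5104) + 2.2 * (-0.5736, -0.8192) = (-2.9426 + -1.2619, 4.5104 + -1.8021) = (-4.2044, 2.7082)
End effector: (-4.2044, 2.7082)

Answer: -4.2044 2.7082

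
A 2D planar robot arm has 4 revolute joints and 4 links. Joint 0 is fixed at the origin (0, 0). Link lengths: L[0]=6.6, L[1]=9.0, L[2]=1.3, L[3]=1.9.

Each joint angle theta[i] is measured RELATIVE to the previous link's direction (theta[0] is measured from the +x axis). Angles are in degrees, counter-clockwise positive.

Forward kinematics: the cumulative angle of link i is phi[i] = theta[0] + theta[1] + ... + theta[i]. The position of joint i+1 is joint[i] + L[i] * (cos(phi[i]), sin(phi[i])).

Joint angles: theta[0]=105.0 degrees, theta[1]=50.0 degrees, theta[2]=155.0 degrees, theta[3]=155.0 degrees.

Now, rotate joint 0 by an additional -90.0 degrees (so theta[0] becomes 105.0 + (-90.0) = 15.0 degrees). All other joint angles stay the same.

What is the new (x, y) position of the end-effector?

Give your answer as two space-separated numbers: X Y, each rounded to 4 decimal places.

joint[0] = (0.0000, 0.0000)  (base)
link 0: phi[0] = 15 = 15 deg
  cos(15 deg) = 0.9659, sin(15 deg) = 0.2588
  joint[1] = (0.0000, 0.0000) + 6.6 * (0.9659, 0.2588) = (0.0000 + 6.3751, 0.0000 + 1.7082) = (6.3751, 1.7082)
link 1: phi[1] = 15 + 50 = 65 deg
  cos(65 deg) = 0.4226, sin(65 deg) = 0.9063
  joint[2] = (6.3751, 1.7082) + 9 * (0.4226, 0.9063) = (6.3751 + 3.8036, 1.7082 + 8.1568) = (10.1787, 9.8650)
link 2: phi[2] = 15 + 50 + 155 = 220 deg
  cos(220 deg) = -0.7660, sin(220 deg) = -0.6428
  joint[3] = (10.1787, 9.8650) + 1.3 * (-0.7660, -0.6428) = (10.1787 + -0.9959, 9.8650 + -0.8356) = (9.1828, 9.0294)
link 3: phi[3] = 15 + 50 + 155 + 155 = 375 deg
  cos(375 deg) = 0.9659, sin(375 deg) = 0.2588
  joint[4] = (9.1828, 9.0294) + 1.9 * (0.9659, 0.2588) = (9.1828 + 1.8353, 9.0294 + 0.4918) = (11.0181, 9.5211)
End effector: (11.0181, 9.5211)

Answer: 11.0181 9.5211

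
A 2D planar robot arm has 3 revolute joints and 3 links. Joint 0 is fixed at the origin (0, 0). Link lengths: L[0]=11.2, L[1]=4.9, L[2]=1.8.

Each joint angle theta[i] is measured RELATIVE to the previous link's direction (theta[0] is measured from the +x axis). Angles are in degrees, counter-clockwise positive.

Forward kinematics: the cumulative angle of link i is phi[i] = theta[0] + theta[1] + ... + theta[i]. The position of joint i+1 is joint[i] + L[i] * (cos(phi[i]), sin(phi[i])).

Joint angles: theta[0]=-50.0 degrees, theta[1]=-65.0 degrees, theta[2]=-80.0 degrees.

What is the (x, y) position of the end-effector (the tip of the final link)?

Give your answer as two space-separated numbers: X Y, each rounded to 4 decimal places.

joint[0] = (0.0000, 0.0000)  (base)
link 0: phi[0] = -50 = -50 deg
  cos(-50 deg) = 0.6428, sin(-50 deg) = -0.7660
  joint[1] = (0.0000, 0.0000) + 11.2 * (0.6428, -0.7660) = (0.0000 + 7.1992, 0.0000 + -8.5797) = (7.1992, -8.5797)
link 1: phi[1] = -50 + -65 = -115 deg
  cos(-115 deg) = -0.4226, sin(-115 deg) = -0.9063
  joint[2] = (7.1992, -8.5797) + 4.9 * (-0.4226, -0.9063) = (7.1992 + -2.0708, -8.5797 + -4.4409) = (5.1284, -13.0206)
link 2: phi[2] = -50 + -65 + -80 = -195 deg
  cos(-195 deg) = -0.9659, sin(-195 deg) = 0.2588
  joint[3] = (5.1284, -13.0206) + 1.8 * (-0.9659, 0.2588) = (5.1284 + -1.7387, -13.0206 + 0.4659) = (3.3897, -12.5547)
End effector: (3.3897, -12.5547)

Answer: 3.3897 -12.5547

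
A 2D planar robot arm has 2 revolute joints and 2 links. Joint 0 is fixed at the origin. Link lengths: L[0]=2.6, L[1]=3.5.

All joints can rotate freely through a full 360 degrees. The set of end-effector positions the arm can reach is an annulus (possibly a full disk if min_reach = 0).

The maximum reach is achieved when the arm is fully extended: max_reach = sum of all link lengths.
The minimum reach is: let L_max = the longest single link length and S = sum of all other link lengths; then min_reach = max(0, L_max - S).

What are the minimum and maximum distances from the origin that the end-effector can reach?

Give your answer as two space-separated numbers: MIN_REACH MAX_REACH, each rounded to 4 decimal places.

Answer: 0.9000 6.1000

Derivation:
Link lengths: [2.6, 3.5]
max_reach = 2.6 + 3.5 = 6.1
L_max = max([2.6, 3.5]) = 3.5
S (sum of others) = 6.1 - 3.5 = 2.6
min_reach = max(0, 3.5 - 2.6) = max(0, 0.9) = 0.9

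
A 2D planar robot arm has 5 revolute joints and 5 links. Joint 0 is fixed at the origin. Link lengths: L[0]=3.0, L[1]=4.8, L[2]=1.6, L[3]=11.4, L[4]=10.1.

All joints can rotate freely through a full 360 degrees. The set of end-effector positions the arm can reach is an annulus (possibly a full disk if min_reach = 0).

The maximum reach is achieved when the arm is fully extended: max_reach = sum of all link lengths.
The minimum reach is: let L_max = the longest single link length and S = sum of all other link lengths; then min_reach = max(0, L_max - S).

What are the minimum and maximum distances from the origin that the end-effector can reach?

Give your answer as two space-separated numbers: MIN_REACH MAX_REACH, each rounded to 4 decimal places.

Link lengths: [3.0, 4.8, 1.6, 11.4, 10.1]
max_reach = 3 + 4.8 + 1.6 + 11.4 + 10.1 = 30.9
L_max = max([3.0, 4.8, 1.6, 11.4, 10.1]) = 11.4
S (sum of others) = 30.9 - 11.4 = 19.5
min_reach = max(0, 11.4 - 19.5) = max(0, -8.1) = 0

Answer: 0.0000 30.9000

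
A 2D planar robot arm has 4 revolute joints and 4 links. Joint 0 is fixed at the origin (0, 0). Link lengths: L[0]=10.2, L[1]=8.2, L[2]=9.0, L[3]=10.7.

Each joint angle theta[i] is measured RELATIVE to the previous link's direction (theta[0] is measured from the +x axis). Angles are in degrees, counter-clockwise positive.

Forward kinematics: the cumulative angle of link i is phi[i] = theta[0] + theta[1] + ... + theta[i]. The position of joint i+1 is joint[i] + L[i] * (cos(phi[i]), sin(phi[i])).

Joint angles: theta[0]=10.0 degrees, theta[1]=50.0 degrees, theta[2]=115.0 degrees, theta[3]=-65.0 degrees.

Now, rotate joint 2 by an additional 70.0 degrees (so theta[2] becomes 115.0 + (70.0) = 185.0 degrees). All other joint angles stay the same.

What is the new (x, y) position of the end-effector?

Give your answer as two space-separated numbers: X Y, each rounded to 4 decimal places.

Answer: -0.3585 0.7158

Derivation:
joint[0] = (0.0000, 0.0000)  (base)
link 0: phi[0] = 10 = 10 deg
  cos(10 deg) = 0.9848, sin(10 deg) = 0.1736
  joint[1] = (0.0000, 0.0000) + 10.2 * (0.9848, 0.1736) = (0.0000 + 10.0450, 0.0000 + 1.7712) = (10.0450, 1.7712)
link 1: phi[1] = 10 + 50 = 60 deg
  cos(60 deg) = 0.5000, sin(60 deg) = 0.8660
  joint[2] = (10.0450, 1.7712) + 8.2 * (0.5000, 0.8660) = (10.0450 + 4.1000, 1.7712 + 7.1014) = (14.1450, 8.8726)
link 2: phi[2] = 10 + 50 + 185 = 245 deg
  cos(245 deg) = -0.4226, sin(245 deg) = -0.9063
  joint[3] = (14.1450, 8.8726) + 9 * (-0.4226, -0.9063) = (14.1450 + -3.8036, 8.8726 + -8.1568) = (10.3415, 0.7158)
link 3: phi[3] = 10 + 50 + 185 + -65 = 180 deg
  cos(180 deg) = -1.0000, sin(180 deg) = 0.0000
  joint[4] = (10.3415, 0.7158) + 10.7 * (-1.0000, 0.0000) = (10.3415 + -10.7000, 0.7158 + 0.0000) = (-0.3585, 0.7158)
End effector: (-0.3585, 0.7158)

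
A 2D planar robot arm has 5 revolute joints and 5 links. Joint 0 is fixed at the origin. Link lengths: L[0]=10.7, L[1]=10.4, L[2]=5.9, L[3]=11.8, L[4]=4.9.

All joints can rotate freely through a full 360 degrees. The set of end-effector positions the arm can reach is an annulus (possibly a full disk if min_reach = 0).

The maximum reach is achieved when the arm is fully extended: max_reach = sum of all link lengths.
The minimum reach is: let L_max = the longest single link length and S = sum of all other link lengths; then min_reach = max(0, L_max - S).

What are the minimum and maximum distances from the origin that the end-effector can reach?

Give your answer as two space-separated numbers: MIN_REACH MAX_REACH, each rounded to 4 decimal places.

Link lengths: [10.7, 10.4, 5.9, 11.8, 4.9]
max_reach = 10.7 + 10.4 + 5.9 + 11.8 + 4.9 = 43.7
L_max = max([10.7, 10.4, 5.9, 11.8, 4.9]) = 11.8
S (sum of others) = 43.7 - 11.8 = 31.9
min_reach = max(0, 11.8 - 31.9) = max(0, -20.1) = 0

Answer: 0.0000 43.7000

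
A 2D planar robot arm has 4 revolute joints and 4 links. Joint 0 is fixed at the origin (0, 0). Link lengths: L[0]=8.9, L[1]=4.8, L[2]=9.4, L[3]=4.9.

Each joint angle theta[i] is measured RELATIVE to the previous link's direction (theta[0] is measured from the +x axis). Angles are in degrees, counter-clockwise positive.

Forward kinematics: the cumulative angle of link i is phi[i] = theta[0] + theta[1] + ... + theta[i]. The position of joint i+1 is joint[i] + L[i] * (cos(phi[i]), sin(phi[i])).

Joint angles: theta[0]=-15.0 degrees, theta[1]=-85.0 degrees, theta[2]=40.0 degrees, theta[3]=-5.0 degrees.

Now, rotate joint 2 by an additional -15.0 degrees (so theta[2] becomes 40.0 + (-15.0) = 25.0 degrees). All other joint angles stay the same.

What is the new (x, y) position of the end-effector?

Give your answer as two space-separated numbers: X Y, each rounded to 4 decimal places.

Answer: 11.0470 -20.9358

Derivation:
joint[0] = (0.0000, 0.0000)  (base)
link 0: phi[0] = -15 = -15 deg
  cos(-15 deg) = 0.9659, sin(-15 deg) = -0.2588
  joint[1] = (0.0000, 0.0000) + 8.9 * (0.9659, -0.2588) = (0.0000 + 8.5967, 0.0000 + -2.3035) = (8.5967, -2.3035)
link 1: phi[1] = -15 + -85 = -100 deg
  cos(-100 deg) = -0.1736, sin(-100 deg) = -0.9848
  joint[2] = (8.5967, -2.3035) + 4.8 * (-0.1736, -0.9848) = (8.5967 + -0.8335, -2.3035 + -4.7271) = (7.7632, -7.0306)
link 2: phi[2] = -15 + -85 + 25 = -75 deg
  cos(-75 deg) = 0.2588, sin(-75 deg) = -0.9659
  joint[3] = (7.7632, -7.0306) + 9.4 * (0.2588, -0.9659) = (7.7632 + 2.4329, -7.0306 + -9.0797) = (10.1961, -16.1103)
link 3: phi[3] = -15 + -85 + 25 + -5 = -80 deg
  cos(-80 deg) = 0.1736, sin(-80 deg) = -0.9848
  joint[4] = (10.1961, -16.1103) + 4.9 * (0.1736, -0.9848) = (10.1961 + 0.8509, -16.1103 + -4.8256) = (11.0470, -20.9358)
End effector: (11.0470, -20.9358)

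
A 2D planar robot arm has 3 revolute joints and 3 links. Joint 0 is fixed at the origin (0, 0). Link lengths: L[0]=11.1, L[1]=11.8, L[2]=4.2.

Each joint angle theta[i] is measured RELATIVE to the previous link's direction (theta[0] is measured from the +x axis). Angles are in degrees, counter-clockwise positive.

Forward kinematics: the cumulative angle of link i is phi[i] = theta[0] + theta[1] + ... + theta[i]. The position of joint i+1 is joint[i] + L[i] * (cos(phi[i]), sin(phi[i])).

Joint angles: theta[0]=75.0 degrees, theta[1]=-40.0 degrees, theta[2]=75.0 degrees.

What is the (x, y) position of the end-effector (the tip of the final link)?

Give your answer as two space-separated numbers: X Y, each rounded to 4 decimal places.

Answer: 11.1024 21.4367

Derivation:
joint[0] = (0.0000, 0.0000)  (base)
link 0: phi[0] = 75 = 75 deg
  cos(75 deg) = 0.2588, sin(75 deg) = 0.9659
  joint[1] = (0.0000, 0.0000) + 11.1 * (0.2588, 0.9659) = (0.0000 + 2.8729, 0.0000 + 10.7218) = (2.8729, 10.7218)
link 1: phi[1] = 75 + -40 = 35 deg
  cos(35 deg) = 0.8192, sin(35 deg) = 0.5736
  joint[2] = (2.8729, 10.7218) + 11.8 * (0.8192, 0.5736) = (2.8729 + 9.6660, 10.7218 + 6.7682) = (12.5389, 17.4900)
link 2: phi[2] = 75 + -40 + 75 = 110 deg
  cos(110 deg) = -0.3420, sin(110 deg) = 0.9397
  joint[3] = (12.5389, 17.4900) + 4.2 * (-0.3420, 0.9397) = (12.5389 + -1.4365, 17.4900 + 3.9467) = (11.1024, 21.4367)
End effector: (11.1024, 21.4367)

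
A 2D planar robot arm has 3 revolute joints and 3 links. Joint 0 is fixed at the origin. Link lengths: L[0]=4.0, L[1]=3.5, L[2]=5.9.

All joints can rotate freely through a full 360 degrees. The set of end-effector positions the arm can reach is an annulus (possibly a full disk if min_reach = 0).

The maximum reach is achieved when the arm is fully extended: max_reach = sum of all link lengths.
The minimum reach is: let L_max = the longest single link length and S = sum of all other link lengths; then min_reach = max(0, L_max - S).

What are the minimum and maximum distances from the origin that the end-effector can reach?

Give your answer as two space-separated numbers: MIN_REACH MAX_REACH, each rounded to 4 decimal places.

Answer: 0.0000 13.4000

Derivation:
Link lengths: [4.0, 3.5, 5.9]
max_reach = 4 + 3.5 + 5.9 = 13.4
L_max = max([4.0, 3.5, 5.9]) = 5.9
S (sum of others) = 13.4 - 5.9 = 7.5
min_reach = max(0, 5.9 - 7.5) = max(0, -1.6) = 0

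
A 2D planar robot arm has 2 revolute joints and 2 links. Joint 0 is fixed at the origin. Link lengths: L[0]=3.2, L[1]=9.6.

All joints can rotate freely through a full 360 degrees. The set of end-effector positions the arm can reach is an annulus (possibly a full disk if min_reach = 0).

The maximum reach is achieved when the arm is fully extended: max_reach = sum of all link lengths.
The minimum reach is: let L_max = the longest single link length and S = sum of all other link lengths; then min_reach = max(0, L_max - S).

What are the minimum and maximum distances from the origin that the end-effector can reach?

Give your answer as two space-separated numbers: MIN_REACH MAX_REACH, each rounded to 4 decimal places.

Link lengths: [3.2, 9.6]
max_reach = 3.2 + 9.6 = 12.8
L_max = max([3.2, 9.6]) = 9.6
S (sum of others) = 12.8 - 9.6 = 3.2
min_reach = max(0, 9.6 - 3.2) = max(0, 6.4) = 6.4

Answer: 6.4000 12.8000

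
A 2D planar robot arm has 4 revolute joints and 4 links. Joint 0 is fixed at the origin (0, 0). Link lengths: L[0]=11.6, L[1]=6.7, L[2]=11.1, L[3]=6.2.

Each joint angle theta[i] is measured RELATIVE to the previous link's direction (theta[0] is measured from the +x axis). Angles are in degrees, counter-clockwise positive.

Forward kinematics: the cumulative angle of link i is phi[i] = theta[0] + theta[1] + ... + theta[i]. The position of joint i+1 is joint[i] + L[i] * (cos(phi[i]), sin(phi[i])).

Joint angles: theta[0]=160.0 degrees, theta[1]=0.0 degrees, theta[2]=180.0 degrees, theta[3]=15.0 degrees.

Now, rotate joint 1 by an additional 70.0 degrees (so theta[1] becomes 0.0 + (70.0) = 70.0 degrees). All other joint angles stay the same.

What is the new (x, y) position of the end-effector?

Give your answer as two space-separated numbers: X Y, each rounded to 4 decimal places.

Answer: -5.4519 12.9571

Derivation:
joint[0] = (0.0000, 0.0000)  (base)
link 0: phi[0] = 160 = 160 deg
  cos(160 deg) = -0.9397, sin(160 deg) = 0.3420
  joint[1] = (0.0000, 0.0000) + 11.6 * (-0.9397, 0.3420) = (0.0000 + -10.9004, 0.0000 + 3.9674) = (-10.9004, 3.9674)
link 1: phi[1] = 160 + 70 = 230 deg
  cos(230 deg) = -0.6428, sin(230 deg) = -0.7660
  joint[2] = (-10.9004, 3.9674) + 6.7 * (-0.6428, -0.7660) = (-10.9004 + -4.3067, 3.9674 + -5.1325) = (-15.2071, -1.1651)
link 2: phi[2] = 160 + 70 + 180 = 410 deg
  cos(410 deg) = 0.6428, sin(410 deg) = 0.7660
  joint[3] = (-15.2071, -1.1651) + 11.1 * (0.6428, 0.7660) = (-15.2071 + 7.1349, -1.1651 + 8.5031) = (-8.0722, 7.3380)
link 3: phi[3] = 160 + 70 + 180 + 15 = 425 deg
  cos(425 deg) = 0.4226, sin(425 deg) = 0.9063
  joint[4] = (-8.0722, 7.3380) + 6.2 * (0.4226, 0.9063) = (-8.0722 + 2.6202, 7.3380 + 5.6191) = (-5.4519, 12.9571)
End effector: (-5.4519, 12.9571)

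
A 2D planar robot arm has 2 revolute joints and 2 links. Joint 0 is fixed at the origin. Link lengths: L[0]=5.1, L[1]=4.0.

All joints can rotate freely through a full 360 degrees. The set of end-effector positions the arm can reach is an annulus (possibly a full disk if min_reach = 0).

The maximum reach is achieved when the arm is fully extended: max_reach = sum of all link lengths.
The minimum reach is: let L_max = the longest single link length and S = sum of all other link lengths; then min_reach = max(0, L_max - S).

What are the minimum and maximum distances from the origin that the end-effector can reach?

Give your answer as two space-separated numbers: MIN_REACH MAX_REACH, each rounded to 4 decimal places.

Link lengths: [5.1, 4.0]
max_reach = 5.1 + 4 = 9.1
L_max = max([5.1, 4.0]) = 5.1
S (sum of others) = 9.1 - 5.1 = 4
min_reach = max(0, 5.1 - 4) = max(0, 1.1) = 1.1

Answer: 1.1000 9.1000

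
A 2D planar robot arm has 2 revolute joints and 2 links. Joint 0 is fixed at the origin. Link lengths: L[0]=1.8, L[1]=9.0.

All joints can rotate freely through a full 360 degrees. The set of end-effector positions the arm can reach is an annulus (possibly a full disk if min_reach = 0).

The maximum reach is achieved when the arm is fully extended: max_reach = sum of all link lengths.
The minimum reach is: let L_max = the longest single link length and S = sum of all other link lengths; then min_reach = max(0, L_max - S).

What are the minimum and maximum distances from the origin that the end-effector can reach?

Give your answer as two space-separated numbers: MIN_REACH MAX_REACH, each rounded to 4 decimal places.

Answer: 7.2000 10.8000

Derivation:
Link lengths: [1.8, 9.0]
max_reach = 1.8 + 9 = 10.8
L_max = max([1.8, 9.0]) = 9
S (sum of others) = 10.8 - 9 = 1.8
min_reach = max(0, 9 - 1.8) = max(0, 7.2) = 7.2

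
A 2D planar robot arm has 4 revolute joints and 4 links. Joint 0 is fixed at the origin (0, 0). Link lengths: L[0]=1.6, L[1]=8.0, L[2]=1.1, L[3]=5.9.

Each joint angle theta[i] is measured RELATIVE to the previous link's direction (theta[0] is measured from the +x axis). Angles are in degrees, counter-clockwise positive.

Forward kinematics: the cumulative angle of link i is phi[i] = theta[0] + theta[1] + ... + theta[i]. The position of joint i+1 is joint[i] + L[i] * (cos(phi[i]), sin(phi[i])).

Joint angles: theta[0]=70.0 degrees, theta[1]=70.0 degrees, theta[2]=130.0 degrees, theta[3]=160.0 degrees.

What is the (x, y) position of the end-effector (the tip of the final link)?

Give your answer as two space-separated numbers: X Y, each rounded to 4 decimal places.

Answer: -3.5632 11.0900

Derivation:
joint[0] = (0.0000, 0.0000)  (base)
link 0: phi[0] = 70 = 70 deg
  cos(70 deg) = 0.3420, sin(70 deg) = 0.9397
  joint[1] = (0.0000, 0.0000) + 1.6 * (0.3420, 0.9397) = (0.0000 + 0.5472, 0.0000 + 1.5035) = (0.5472, 1.5035)
link 1: phi[1] = 70 + 70 = 140 deg
  cos(140 deg) = -0.7660, sin(140 deg) = 0.6428
  joint[2] = (0.5472, 1.5035) + 8 * (-0.7660, 0.6428) = (0.5472 + -6.1284, 1.5035 + 5.1423) = (-5.5811, 6.6458)
link 2: phi[2] = 70 + 70 + 130 = 270 deg
  cos(270 deg) = -0.0000, sin(270 deg) = -1.0000
  joint[3] = (-5.5811, 6.6458) + 1.1 * (-0.0000, -1.0000) = (-5.5811 + -0.0000, 6.6458 + -1.1000) = (-5.5811, 5.5458)
link 3: phi[3] = 70 + 70 + 130 + 160 = 430 deg
  cos(430 deg) = 0.3420, sin(430 deg) = 0.9397
  joint[4] = (-5.5811, 5.5458) + 5.9 * (0.3420, 0.9397) = (-5.5811 + 2.0179, 5.5458 + 5.5442) = (-3.5632, 11.0900)
End effector: (-3.5632, 11.0900)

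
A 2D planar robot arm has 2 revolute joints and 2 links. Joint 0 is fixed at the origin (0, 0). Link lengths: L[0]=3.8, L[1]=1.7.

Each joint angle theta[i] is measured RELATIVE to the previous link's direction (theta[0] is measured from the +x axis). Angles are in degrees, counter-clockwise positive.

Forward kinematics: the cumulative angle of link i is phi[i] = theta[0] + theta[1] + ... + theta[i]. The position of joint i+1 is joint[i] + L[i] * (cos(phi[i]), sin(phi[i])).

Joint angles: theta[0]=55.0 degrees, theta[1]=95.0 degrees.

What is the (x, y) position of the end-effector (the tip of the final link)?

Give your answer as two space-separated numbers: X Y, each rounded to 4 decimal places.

Answer: 0.7073 3.9628

Derivation:
joint[0] = (0.0000, 0.0000)  (base)
link 0: phi[0] = 55 = 55 deg
  cos(55 deg) = 0.5736, sin(55 deg) = 0.8192
  joint[1] = (0.0000, 0.0000) + 3.8 * (0.5736, 0.8192) = (0.0000 + 2.1796, 0.0000 + 3.1128) = (2.1796, 3.1128)
link 1: phi[1] = 55 + 95 = 150 deg
  cos(150 deg) = -0.8660, sin(150 deg) = 0.5000
  joint[2] = (2.1796, 3.1128) + 1.7 * (-0.8660, 0.5000) = (2.1796 + -1.4722, 3.1128 + 0.8500) = (0.7073, 3.9628)
End effector: (0.7073, 3.9628)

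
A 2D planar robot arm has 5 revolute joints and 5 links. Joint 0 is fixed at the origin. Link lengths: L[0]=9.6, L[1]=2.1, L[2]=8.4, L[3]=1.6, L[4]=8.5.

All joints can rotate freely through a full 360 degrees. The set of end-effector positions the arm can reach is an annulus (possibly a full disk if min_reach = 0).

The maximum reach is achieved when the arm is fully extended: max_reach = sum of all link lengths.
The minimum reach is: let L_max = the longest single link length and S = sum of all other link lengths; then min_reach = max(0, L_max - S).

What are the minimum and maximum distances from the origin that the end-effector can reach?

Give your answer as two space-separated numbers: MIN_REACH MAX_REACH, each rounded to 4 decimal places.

Answer: 0.0000 30.2000

Derivation:
Link lengths: [9.6, 2.1, 8.4, 1.6, 8.5]
max_reach = 9.6 + 2.1 + 8.4 + 1.6 + 8.5 = 30.2
L_max = max([9.6, 2.1, 8.4, 1.6, 8.5]) = 9.6
S (sum of others) = 30.2 - 9.6 = 20.6
min_reach = max(0, 9.6 - 20.6) = max(0, -11) = 0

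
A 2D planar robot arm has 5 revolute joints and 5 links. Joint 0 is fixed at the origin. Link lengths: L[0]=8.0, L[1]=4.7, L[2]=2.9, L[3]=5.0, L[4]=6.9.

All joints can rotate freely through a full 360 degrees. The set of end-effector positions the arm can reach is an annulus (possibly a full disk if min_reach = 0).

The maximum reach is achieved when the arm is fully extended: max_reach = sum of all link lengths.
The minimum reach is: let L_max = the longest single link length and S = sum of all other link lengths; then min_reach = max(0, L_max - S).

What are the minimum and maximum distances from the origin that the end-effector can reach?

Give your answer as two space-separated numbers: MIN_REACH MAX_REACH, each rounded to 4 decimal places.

Link lengths: [8.0, 4.7, 2.9, 5.0, 6.9]
max_reach = 8 + 4.7 + 2.9 + 5 + 6.9 = 27.5
L_max = max([8.0, 4.7, 2.9, 5.0, 6.9]) = 8
S (sum of others) = 27.5 - 8 = 19.5
min_reach = max(0, 8 - 19.5) = max(0, -11.5) = 0

Answer: 0.0000 27.5000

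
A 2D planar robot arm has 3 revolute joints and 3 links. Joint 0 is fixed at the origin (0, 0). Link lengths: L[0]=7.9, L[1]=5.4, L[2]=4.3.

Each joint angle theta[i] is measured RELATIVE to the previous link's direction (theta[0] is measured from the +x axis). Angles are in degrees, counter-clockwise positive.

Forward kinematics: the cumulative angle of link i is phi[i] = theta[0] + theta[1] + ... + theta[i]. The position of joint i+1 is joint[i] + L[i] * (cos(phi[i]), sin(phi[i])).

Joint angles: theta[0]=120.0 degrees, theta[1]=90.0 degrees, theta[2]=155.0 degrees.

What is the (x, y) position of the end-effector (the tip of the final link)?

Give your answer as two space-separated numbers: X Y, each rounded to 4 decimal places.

joint[0] = (0.0000, 0.0000)  (base)
link 0: phi[0] = 120 = 120 deg
  cos(120 deg) = -0.5000, sin(120 deg) = 0.8660
  joint[1] = (0.0000, 0.0000) + 7.9 * (-0.5000, 0.8660) = (0.0000 + -3.9500, 0.0000 + 6.8416) = (-3.9500, 6.8416)
link 1: phi[1] = 120 + 90 = 210 deg
  cos(210 deg) = -0.8660, sin(210 deg) = -0.5000
  joint[2] = (-3.9500, 6.8416) + 5.4 * (-0.8660, -0.5000) = (-3.9500 + -4.6765, 6.8416 + -2.7000) = (-8.6265, 4.1416)
link 2: phi[2] = 120 + 90 + 155 = 365 deg
  cos(365 deg) = 0.9962, sin(365 deg) = 0.0872
  joint[3] = (-8.6265, 4.1416) + 4.3 * (0.9962, 0.0872) = (-8.6265 + 4.2836, 4.1416 + 0.3748) = (-4.3429, 4.5164)
End effector: (-4.3429, 4.5164)

Answer: -4.3429 4.5164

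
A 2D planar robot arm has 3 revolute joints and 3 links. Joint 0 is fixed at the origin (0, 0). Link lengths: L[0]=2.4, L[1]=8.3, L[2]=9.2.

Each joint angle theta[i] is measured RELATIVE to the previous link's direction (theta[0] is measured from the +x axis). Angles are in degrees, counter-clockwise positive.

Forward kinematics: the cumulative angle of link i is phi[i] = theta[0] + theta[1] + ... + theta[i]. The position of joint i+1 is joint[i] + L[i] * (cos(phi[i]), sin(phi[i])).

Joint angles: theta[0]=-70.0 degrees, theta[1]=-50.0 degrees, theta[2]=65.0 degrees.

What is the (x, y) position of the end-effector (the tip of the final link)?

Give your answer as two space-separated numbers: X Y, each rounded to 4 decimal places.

joint[0] = (0.0000, 0.0000)  (base)
link 0: phi[0] = -70 = -70 deg
  cos(-70 deg) = 0.3420, sin(-70 deg) = -0.9397
  joint[1] = (0.0000, 0.0000) + 2.4 * (0.3420, -0.9397) = (0.0000 + 0.8208, 0.0000 + -2.2553) = (0.8208, -2.2553)
link 1: phi[1] = -70 + -50 = -120 deg
  cos(-120 deg) = -0.5000, sin(-120 deg) = -0.8660
  joint[2] = (0.8208, -2.2553) + 8.3 * (-0.5000, -0.8660) = (0.8208 + -4.1500, -2.2553 + -7.1880) = (-3.3292, -9.4433)
link 2: phi[2] = -70 + -50 + 65 = -55 deg
  cos(-55 deg) = 0.5736, sin(-55 deg) = -0.8192
  joint[3] = (-3.3292, -9.4433) + 9.2 * (0.5736, -0.8192) = (-3.3292 + 5.2769, -9.4433 + -7.5362) = (1.9478, -16.9795)
End effector: (1.9478, -16.9795)

Answer: 1.9478 -16.9795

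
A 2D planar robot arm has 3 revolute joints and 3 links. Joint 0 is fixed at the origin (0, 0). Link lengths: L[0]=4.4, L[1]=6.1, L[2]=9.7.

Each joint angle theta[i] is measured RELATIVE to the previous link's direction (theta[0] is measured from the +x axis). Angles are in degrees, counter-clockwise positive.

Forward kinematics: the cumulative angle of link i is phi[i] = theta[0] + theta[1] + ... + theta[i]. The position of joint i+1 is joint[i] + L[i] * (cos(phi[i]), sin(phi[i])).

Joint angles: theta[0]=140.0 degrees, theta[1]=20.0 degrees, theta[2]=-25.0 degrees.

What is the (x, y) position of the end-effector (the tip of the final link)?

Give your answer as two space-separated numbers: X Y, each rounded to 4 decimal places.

joint[0] = (0.0000, 0.0000)  (base)
link 0: phi[0] = 140 = 140 deg
  cos(140 deg) = -0.7660, sin(140 deg) = 0.6428
  joint[1] = (0.0000, 0.0000) + 4.4 * (-0.7660, 0.6428) = (0.0000 + -3.3706, 0.0000 + 2.8283) = (-3.3706, 2.8283)
link 1: phi[1] = 140 + 20 = 160 deg
  cos(160 deg) = -0.9397, sin(160 deg) = 0.3420
  joint[2] = (-3.3706, 2.8283) + 6.1 * (-0.9397, 0.3420) = (-3.3706 + -5.7321, 2.8283 + 2.0863) = (-9.1027, 4.9146)
link 2: phi[2] = 140 + 20 + -25 = 135 deg
  cos(135 deg) = -0.7071, sin(135 deg) = 0.7071
  joint[3] = (-9.1027, 4.9146) + 9.7 * (-0.7071, 0.7071) = (-9.1027 + -6.8589, 4.9146 + 6.8589) = (-15.9617, 11.7735)
End effector: (-15.9617, 11.7735)

Answer: -15.9617 11.7735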